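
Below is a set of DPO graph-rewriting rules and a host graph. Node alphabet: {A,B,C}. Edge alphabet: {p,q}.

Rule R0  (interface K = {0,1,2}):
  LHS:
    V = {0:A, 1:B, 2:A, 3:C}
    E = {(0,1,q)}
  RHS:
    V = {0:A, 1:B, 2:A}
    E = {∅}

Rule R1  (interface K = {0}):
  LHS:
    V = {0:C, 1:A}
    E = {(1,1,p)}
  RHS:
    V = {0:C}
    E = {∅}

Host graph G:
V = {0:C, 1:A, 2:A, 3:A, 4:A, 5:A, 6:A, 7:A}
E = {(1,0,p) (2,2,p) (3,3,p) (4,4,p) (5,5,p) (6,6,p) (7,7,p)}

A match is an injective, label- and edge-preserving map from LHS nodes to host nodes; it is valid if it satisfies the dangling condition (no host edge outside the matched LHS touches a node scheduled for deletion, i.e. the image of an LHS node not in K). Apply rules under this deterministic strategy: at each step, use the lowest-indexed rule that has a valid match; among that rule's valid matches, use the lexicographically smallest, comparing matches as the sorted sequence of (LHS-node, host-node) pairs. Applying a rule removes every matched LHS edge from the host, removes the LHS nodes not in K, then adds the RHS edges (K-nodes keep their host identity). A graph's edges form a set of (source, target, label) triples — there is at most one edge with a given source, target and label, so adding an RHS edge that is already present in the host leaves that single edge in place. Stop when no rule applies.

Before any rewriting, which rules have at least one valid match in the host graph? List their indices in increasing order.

R0: no valid match — LHS pattern not found
R1: 6 valid matches — {0↦0, 1↦2}, {0↦0, 1↦3}, {0↦0, 1↦4} (+3 more)

Answer: [R1]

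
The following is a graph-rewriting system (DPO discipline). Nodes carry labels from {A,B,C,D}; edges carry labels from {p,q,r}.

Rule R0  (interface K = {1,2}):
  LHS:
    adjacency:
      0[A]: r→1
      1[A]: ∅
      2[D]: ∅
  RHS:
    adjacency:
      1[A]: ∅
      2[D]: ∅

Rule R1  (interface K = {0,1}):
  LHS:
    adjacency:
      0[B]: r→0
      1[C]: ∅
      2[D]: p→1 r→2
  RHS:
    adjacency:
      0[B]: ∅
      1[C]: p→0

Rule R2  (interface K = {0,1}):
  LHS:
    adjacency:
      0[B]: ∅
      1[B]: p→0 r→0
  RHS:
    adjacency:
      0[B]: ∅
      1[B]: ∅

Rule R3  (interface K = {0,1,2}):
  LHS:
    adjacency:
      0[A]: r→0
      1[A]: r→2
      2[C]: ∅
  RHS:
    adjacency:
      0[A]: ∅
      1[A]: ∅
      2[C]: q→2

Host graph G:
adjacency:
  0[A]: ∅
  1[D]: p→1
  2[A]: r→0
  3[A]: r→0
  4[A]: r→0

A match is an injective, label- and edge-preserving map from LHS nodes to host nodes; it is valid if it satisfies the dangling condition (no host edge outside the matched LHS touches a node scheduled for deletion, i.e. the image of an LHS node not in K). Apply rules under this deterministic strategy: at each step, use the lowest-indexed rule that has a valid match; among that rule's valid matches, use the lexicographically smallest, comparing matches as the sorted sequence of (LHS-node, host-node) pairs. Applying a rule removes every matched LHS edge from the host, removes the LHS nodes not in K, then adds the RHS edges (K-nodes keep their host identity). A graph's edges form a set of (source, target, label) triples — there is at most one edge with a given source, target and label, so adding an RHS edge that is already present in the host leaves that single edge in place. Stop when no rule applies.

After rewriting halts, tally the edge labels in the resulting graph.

initial: |V|=5 |E|=4  E = 1-p->1 2-r->0 3-r->0 4-r->0
step 1: apply R0 at {0↦2, 1↦0, 2↦1}  → |V|=4 |E|=3  E = 1-p->1 3-r->0 4-r->0
step 2: apply R0 at {0↦3, 1↦0, 2↦1}  → |V|=3 |E|=2  E = 1-p->1 4-r->0
step 3: apply R0 at {0↦4, 1↦0, 2↦1}  → |V|=2 |E|=1  E = 1-p->1
halt: no rule applies after step 3
NF edges: [(1, 1, 'p')]

Answer: p:1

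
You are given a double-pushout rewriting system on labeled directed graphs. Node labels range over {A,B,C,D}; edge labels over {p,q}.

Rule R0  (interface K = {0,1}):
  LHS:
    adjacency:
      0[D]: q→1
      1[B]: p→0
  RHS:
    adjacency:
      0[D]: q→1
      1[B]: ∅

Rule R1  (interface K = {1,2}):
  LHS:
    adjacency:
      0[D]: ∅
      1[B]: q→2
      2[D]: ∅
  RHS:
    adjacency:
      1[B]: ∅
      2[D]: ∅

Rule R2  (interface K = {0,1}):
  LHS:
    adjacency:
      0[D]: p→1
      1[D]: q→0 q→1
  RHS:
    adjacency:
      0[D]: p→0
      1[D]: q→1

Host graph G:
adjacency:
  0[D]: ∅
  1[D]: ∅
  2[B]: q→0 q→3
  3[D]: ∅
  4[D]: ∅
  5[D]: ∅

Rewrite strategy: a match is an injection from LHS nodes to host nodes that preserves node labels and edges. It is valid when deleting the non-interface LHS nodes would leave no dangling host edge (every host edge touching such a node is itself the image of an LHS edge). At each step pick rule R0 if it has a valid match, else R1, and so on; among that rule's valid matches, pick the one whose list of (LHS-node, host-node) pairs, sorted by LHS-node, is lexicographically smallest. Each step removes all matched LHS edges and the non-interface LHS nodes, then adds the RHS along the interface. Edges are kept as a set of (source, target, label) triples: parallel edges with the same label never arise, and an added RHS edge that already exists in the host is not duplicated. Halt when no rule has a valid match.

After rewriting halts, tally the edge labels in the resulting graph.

initial: |V|=6 |E|=2  E = 2-q->0 2-q->3
step 1: apply R1 at {0↦1, 1↦2, 2↦0}  → |V|=5 |E|=1  E = 2-q->3
step 2: apply R1 at {0↦0, 1↦2, 2↦3}  → |V|=4 |E|=0  E = ∅
final graph: no rule applies after step 2
NF edges: []

Answer: (no edges)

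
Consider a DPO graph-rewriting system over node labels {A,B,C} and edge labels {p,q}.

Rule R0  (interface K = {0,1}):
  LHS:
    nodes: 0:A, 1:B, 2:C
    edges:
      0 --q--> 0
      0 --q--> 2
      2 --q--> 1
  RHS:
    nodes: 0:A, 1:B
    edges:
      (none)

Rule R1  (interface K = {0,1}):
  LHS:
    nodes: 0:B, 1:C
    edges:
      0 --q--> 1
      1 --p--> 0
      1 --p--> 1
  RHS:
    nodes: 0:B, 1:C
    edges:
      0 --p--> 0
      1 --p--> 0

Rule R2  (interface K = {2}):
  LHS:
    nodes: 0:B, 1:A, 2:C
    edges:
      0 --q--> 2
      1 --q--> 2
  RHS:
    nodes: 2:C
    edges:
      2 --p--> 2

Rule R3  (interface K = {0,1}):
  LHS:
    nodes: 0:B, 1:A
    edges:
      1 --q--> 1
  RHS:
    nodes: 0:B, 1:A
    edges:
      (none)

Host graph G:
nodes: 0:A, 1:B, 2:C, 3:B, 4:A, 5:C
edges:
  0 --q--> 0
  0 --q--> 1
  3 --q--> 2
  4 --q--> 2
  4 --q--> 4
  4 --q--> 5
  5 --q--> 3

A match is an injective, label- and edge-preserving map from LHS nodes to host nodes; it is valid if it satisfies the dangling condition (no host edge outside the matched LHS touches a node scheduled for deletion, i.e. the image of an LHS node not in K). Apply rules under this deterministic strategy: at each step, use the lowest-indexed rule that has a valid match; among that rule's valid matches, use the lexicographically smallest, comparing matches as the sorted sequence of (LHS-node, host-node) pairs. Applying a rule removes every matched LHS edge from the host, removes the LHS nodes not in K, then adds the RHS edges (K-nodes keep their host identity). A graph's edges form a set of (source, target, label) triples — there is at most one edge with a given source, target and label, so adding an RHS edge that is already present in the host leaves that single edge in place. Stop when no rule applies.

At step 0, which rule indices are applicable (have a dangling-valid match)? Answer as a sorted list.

R0: 1 valid match — {0↦4, 1↦3, 2↦5}
R1: no valid match — LHS pattern not found
R2: no valid match — 1 raw match, all fail dangling condition
R3: 4 valid matches — {0↦1, 1↦0}, {0↦1, 1↦4}, {0↦3, 1↦0} (+1 more)

Answer: [R0,R3]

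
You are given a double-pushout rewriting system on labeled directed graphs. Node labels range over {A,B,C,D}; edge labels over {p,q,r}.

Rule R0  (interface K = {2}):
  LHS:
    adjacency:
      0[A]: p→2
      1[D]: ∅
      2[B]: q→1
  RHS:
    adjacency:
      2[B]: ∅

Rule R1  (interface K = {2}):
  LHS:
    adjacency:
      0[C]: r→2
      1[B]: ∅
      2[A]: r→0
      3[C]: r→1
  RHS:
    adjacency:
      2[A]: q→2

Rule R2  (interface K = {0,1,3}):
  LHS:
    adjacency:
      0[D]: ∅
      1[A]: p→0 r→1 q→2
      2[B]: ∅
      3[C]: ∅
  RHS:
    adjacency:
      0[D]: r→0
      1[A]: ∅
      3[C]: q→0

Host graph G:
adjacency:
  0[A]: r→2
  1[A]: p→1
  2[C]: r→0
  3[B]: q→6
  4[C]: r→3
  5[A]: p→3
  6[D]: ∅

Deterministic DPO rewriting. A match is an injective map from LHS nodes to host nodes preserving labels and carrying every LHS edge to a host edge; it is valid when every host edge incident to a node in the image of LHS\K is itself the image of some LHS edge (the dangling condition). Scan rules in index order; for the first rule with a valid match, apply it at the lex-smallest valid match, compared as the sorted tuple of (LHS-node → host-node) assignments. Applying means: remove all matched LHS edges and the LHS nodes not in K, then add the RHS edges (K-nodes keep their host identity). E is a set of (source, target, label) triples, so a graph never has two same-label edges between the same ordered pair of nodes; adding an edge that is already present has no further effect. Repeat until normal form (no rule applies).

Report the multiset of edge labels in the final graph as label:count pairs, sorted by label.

initial: |V|=7 |E|=6  E = 0-r->2 1-p->1 2-r->0 3-q->6 4-r->3 5-p->3
step 1: apply R0 at {0↦5, 1↦6, 2↦3}  → |V|=5 |E|=4  E = 0-r->2 1-p->1 2-r->0 4-r->3
step 2: apply R1 at {0↦2, 1↦3, 2↦0, 3↦4}  → |V|=2 |E|=2  E = 0-q->0 1-p->1
normal form: no rule applies after step 2
NF edges: [(0, 0, 'q'), (1, 1, 'p')]

Answer: p:1 q:1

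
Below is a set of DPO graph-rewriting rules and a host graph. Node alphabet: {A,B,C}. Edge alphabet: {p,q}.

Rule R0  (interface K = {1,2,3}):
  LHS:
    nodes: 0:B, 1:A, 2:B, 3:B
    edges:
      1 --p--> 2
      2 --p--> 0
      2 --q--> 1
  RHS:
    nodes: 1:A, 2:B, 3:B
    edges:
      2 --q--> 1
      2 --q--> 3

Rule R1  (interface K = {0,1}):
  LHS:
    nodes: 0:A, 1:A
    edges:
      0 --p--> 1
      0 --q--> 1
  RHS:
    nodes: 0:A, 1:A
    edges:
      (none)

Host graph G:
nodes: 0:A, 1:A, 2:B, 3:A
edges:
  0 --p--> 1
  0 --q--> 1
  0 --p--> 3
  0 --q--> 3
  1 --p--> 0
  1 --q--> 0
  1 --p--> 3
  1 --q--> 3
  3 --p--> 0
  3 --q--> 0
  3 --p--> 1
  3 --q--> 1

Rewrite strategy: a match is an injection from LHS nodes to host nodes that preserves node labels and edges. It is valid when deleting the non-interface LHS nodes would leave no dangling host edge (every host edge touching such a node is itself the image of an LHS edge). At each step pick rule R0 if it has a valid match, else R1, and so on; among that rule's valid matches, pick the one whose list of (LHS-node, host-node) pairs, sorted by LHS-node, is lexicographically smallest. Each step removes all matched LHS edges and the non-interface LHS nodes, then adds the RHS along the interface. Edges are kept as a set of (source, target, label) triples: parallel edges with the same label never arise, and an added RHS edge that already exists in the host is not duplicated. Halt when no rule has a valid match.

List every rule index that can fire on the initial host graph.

R0: no valid match — LHS pattern not found
R1: 6 valid matches — {0↦0, 1↦1}, {0↦0, 1↦3}, {0↦1, 1↦0} (+3 more)

Answer: [R1]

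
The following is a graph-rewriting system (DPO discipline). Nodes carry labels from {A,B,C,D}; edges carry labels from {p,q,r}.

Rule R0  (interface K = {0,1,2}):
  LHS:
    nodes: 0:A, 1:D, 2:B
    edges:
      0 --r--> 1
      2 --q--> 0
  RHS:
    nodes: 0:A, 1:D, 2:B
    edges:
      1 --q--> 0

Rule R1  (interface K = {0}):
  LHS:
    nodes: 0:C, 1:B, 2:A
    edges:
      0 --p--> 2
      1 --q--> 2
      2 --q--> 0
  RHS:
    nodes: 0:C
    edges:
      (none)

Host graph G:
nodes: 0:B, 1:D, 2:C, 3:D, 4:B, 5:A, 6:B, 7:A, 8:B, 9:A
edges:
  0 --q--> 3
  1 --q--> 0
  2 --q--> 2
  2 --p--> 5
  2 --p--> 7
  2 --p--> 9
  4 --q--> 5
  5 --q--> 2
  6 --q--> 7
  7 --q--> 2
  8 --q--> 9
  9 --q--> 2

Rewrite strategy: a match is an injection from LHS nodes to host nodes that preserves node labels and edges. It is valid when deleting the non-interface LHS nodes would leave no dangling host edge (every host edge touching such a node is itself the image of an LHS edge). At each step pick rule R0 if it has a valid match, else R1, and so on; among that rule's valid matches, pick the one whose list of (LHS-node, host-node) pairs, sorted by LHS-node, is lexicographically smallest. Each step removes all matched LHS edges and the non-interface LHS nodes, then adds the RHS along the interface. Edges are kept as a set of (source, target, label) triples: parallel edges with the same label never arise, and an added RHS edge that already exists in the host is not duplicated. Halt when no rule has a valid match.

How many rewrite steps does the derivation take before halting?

Answer: 3

Steps:
start.  V:10 E:12  edges: 0-q->3 1-q->0 2-q->2 2-p->5 2-p->7 2-p->9 4-q->5 5-q->2 6-q->7 7-q->2 8-q->9 9-q->2
1. fire R1 via {0↦2, 1↦4, 2↦5}  →  V:8 E:9  edges: 0-q->3 1-q->0 2-q->2 2-p->7 2-p->9 6-q->7 7-q->2 8-q->9 9-q->2
2. fire R1 via {0↦2, 1↦6, 2↦7}  →  V:6 E:6  edges: 0-q->3 1-q->0 2-q->2 2-p->9 8-q->9 9-q->2
3. fire R1 via {0↦2, 1↦8, 2↦9}  →  V:4 E:3  edges: 0-q->3 1-q->0 2-q->2
halt: no rule applies after step 3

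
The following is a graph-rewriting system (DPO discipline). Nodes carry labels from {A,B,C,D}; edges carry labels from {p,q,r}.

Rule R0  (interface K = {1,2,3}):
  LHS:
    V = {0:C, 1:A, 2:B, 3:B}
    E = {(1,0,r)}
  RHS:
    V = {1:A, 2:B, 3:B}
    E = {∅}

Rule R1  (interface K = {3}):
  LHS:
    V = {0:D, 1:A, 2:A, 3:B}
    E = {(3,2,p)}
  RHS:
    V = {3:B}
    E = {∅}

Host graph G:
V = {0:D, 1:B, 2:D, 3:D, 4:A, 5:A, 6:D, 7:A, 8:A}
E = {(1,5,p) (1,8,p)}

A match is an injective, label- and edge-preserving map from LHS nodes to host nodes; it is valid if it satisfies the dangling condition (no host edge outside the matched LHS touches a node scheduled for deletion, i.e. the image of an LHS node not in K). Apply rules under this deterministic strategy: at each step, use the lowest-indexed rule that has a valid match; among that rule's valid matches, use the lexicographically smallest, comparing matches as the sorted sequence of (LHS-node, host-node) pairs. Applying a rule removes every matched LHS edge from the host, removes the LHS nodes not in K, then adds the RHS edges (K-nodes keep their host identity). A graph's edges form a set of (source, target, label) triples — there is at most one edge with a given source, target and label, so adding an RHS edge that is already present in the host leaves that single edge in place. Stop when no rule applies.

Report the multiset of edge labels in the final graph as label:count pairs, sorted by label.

Answer: (no edges)

Rewrite trace:
[0] host  ⇒  9 nodes, 2 edges  {1-p->5 1-p->8}
[1] R1 @ {0↦0, 1↦4, 2↦5, 3↦1}  ⇒  6 nodes, 1 edges  {1-p->8}
[2] R1 @ {0↦2, 1↦7, 2↦8, 3↦1}  ⇒  3 nodes, 0 edges  {∅}
normal form: no rule applies after step 2
NF edges: []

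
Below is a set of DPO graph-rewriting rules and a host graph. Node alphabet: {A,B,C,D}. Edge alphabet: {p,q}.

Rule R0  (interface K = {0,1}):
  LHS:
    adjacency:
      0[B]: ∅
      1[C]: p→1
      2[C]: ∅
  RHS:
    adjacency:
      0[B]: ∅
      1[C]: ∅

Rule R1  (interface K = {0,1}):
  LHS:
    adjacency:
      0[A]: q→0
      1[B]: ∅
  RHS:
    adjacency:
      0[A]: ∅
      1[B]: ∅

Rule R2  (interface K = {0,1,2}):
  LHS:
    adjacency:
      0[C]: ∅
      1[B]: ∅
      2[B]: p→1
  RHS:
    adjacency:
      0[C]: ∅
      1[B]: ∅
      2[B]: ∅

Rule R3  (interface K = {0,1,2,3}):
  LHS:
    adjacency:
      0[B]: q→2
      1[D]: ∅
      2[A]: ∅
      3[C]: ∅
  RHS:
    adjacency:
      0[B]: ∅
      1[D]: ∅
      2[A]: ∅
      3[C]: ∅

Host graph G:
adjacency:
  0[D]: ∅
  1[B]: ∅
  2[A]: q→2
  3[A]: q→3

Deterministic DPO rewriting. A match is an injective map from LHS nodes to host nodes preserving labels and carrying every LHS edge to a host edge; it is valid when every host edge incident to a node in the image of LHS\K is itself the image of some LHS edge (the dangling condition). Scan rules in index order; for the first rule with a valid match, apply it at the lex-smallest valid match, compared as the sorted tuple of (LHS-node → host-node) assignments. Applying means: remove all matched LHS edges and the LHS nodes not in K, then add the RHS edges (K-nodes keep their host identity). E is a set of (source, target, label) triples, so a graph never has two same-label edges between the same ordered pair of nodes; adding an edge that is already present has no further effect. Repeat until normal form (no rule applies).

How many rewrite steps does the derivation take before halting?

initial: |V|=4 |E|=2  E = 2-q->2 3-q->3
step 1: apply R1 at {0↦2, 1↦1}  → |V|=4 |E|=1  E = 3-q->3
step 2: apply R1 at {0↦3, 1↦1}  → |V|=4 |E|=0  E = ∅
normal form: no rule applies after step 2

Answer: 2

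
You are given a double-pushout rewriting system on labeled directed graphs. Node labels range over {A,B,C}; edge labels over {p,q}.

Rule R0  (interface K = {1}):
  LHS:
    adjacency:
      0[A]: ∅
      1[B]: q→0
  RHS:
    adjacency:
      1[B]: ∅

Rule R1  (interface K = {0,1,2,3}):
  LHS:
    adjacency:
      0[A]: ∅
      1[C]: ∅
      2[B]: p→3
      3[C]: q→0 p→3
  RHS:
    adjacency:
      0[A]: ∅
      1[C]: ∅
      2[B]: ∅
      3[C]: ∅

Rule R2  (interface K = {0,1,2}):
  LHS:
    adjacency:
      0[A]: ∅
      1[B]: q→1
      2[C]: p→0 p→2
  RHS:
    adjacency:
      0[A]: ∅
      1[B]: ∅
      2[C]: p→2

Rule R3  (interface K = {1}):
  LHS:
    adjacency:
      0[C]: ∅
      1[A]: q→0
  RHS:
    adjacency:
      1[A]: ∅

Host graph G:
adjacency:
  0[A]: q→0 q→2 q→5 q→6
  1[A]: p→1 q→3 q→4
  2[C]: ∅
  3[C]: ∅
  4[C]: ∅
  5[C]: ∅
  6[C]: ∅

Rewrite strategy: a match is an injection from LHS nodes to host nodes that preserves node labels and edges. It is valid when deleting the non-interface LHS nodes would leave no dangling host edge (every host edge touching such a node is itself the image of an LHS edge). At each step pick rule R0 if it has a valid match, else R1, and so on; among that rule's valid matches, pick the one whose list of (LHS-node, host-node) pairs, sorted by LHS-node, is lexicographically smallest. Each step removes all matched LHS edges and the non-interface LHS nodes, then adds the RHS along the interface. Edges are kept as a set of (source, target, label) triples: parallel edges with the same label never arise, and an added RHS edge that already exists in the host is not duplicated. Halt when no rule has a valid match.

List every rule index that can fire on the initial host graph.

R0: no valid match — LHS pattern not found
R1: no valid match — LHS pattern not found
R2: no valid match — LHS pattern not found
R3: 5 valid matches — {0↦2, 1↦0}, {0↦3, 1↦1}, {0↦4, 1↦1} (+2 more)

Answer: [R3]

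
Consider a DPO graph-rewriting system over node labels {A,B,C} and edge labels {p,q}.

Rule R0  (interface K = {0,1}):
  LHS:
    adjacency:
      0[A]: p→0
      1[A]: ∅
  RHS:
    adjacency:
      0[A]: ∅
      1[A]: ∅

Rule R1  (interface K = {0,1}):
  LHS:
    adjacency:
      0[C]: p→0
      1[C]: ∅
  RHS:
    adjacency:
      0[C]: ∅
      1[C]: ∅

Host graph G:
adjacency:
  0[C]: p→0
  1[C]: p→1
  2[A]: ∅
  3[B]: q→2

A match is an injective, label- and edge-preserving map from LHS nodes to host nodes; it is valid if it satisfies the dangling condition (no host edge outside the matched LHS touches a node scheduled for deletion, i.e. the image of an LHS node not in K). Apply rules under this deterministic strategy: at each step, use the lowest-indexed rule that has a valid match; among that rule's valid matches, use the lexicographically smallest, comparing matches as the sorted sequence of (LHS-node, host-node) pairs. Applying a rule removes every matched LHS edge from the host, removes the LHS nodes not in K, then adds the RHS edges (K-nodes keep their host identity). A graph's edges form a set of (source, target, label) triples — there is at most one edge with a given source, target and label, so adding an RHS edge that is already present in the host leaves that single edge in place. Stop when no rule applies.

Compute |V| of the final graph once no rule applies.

start.  V:4 E:3  edges: 0-p->0 1-p->1 3-q->2
1. fire R1 via {0↦0, 1↦1}  →  V:4 E:2  edges: 1-p->1 3-q->2
2. fire R1 via {0↦1, 1↦0}  →  V:4 E:1  edges: 3-q->2
normal form: no rule applies after step 2
NF nodes: {0:C, 1:C, 2:A, 3:B}

Answer: 4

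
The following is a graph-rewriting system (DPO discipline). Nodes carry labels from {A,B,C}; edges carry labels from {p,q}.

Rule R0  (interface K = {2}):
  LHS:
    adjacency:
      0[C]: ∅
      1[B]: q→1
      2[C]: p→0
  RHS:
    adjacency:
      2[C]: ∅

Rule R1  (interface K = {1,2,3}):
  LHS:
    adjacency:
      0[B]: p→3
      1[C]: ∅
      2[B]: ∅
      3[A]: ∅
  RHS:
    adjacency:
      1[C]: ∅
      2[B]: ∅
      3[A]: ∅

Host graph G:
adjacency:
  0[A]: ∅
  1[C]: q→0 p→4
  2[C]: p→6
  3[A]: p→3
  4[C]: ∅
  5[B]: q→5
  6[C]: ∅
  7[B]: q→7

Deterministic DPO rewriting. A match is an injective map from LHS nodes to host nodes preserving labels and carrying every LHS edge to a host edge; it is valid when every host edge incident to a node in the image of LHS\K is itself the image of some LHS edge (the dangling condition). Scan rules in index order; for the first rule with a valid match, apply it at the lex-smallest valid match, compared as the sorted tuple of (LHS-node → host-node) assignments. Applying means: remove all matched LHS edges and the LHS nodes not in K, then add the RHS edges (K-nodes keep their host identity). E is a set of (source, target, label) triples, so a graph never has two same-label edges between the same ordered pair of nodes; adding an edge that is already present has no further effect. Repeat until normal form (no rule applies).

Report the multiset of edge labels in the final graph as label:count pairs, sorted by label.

Answer: p:1 q:1

Rewrite trace:
initial: |V|=8 |E|=6  E = 1-q->0 1-p->4 2-p->6 3-p->3 5-q->5 7-q->7
step 1: apply R0 at {0↦4, 1↦5, 2↦1}  → |V|=6 |E|=4  E = 1-q->0 2-p->6 3-p->3 7-q->7
step 2: apply R0 at {0↦6, 1↦7, 2↦2}  → |V|=4 |E|=2  E = 1-q->0 3-p->3
normal form: no rule applies after step 2
NF edges: [(1, 0, 'q'), (3, 3, 'p')]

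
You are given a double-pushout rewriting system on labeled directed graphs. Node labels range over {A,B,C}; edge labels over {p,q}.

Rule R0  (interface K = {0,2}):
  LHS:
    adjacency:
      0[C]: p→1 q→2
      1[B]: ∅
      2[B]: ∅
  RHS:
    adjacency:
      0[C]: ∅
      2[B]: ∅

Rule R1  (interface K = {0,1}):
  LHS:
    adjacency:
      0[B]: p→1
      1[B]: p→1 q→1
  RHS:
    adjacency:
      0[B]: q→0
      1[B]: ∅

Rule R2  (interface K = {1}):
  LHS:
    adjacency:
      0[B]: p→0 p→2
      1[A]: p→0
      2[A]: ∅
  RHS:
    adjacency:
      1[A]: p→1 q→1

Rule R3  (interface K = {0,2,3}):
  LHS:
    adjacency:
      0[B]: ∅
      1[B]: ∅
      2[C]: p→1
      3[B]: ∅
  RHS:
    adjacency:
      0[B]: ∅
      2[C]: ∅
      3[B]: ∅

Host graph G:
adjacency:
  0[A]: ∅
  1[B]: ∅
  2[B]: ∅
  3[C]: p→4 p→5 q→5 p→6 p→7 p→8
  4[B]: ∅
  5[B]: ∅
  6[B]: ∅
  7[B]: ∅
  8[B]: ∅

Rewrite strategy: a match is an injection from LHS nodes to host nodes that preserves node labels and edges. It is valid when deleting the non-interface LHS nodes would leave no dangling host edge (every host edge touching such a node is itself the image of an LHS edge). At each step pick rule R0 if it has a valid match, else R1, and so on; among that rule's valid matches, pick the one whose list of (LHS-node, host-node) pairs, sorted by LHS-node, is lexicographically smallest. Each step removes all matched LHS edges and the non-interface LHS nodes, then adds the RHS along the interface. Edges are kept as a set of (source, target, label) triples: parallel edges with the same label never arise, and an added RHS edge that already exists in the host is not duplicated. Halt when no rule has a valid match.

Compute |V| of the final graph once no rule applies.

Answer: 4

Derivation:
initial: |V|=9 |E|=6  E = 3-p->4 3-p->5 3-q->5 3-p->6 3-p->7 3-p->8
step 1: apply R0 at {0↦3, 1↦4, 2↦5}  → |V|=8 |E|=4  E = 3-p->5 3-p->6 3-p->7 3-p->8
step 2: apply R3 at {0↦1, 1↦5, 2↦3, 3↦2}  → |V|=7 |E|=3  E = 3-p->6 3-p->7 3-p->8
step 3: apply R3 at {0↦1, 1↦6, 2↦3, 3↦2}  → |V|=6 |E|=2  E = 3-p->7 3-p->8
step 4: apply R3 at {0↦1, 1↦7, 2↦3, 3↦2}  → |V|=5 |E|=1  E = 3-p->8
step 5: apply R3 at {0↦1, 1↦8, 2↦3, 3↦2}  → |V|=4 |E|=0  E = ∅
halt: no rule applies after step 5
NF nodes: {0:A, 1:B, 2:B, 3:C}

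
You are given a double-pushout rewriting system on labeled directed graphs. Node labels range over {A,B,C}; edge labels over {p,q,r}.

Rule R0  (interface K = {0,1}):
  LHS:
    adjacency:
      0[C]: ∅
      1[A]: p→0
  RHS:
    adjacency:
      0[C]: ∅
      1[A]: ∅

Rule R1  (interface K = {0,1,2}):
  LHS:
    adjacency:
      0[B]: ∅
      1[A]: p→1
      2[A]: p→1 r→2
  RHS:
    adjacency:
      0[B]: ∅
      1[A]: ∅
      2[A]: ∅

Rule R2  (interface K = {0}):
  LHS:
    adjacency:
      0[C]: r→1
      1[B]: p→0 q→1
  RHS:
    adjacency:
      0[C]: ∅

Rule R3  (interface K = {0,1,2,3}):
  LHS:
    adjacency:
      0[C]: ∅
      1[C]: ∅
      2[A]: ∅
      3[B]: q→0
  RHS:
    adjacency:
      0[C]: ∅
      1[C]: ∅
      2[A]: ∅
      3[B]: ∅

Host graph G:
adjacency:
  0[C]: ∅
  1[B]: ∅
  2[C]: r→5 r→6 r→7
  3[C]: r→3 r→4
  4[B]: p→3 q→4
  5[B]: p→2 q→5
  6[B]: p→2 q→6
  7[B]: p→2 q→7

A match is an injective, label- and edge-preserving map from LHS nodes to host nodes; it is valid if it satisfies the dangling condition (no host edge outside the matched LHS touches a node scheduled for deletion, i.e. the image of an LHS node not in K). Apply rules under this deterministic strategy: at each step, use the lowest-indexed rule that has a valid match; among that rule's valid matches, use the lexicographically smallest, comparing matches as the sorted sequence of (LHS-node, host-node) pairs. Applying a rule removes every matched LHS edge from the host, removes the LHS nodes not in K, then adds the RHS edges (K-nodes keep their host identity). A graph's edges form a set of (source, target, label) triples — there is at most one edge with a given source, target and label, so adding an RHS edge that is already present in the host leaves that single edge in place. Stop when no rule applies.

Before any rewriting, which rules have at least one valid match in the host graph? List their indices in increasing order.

Answer: [R2]

Rewrite trace:
R0: no valid match — LHS pattern not found
R1: no valid match — LHS pattern not found
R2: 4 valid matches — {0↦2, 1↦5}, {0↦2, 1↦6}, {0↦2, 1↦7} (+1 more)
R3: no valid match — LHS pattern not found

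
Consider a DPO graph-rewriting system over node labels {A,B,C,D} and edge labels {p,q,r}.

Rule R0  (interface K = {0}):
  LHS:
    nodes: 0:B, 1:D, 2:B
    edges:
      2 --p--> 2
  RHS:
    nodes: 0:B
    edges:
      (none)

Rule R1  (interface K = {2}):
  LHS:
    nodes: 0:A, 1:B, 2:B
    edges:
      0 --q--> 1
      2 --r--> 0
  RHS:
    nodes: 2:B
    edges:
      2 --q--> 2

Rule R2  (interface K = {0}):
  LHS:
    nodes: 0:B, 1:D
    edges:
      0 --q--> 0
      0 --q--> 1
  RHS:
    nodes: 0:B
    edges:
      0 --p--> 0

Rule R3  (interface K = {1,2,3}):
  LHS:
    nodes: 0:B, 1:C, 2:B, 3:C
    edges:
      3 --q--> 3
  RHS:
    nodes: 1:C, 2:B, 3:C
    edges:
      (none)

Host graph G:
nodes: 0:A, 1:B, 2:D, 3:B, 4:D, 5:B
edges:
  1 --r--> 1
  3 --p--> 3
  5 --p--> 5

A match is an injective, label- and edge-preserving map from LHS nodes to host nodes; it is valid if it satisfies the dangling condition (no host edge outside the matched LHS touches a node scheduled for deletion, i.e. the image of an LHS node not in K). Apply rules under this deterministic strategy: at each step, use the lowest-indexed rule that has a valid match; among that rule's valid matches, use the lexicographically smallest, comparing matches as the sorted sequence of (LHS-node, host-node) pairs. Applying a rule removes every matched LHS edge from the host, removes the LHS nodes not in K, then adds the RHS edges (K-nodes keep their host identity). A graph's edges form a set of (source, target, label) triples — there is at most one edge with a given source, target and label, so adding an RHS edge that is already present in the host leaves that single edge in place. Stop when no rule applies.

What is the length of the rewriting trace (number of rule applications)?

Answer: 2

Derivation:
initial: |V|=6 |E|=3  E = 1-r->1 3-p->3 5-p->5
step 1: apply R0 at {0↦1, 1↦2, 2↦3}  → |V|=4 |E|=2  E = 1-r->1 5-p->5
step 2: apply R0 at {0↦1, 1↦4, 2↦5}  → |V|=2 |E|=1  E = 1-r->1
normal form: no rule applies after step 2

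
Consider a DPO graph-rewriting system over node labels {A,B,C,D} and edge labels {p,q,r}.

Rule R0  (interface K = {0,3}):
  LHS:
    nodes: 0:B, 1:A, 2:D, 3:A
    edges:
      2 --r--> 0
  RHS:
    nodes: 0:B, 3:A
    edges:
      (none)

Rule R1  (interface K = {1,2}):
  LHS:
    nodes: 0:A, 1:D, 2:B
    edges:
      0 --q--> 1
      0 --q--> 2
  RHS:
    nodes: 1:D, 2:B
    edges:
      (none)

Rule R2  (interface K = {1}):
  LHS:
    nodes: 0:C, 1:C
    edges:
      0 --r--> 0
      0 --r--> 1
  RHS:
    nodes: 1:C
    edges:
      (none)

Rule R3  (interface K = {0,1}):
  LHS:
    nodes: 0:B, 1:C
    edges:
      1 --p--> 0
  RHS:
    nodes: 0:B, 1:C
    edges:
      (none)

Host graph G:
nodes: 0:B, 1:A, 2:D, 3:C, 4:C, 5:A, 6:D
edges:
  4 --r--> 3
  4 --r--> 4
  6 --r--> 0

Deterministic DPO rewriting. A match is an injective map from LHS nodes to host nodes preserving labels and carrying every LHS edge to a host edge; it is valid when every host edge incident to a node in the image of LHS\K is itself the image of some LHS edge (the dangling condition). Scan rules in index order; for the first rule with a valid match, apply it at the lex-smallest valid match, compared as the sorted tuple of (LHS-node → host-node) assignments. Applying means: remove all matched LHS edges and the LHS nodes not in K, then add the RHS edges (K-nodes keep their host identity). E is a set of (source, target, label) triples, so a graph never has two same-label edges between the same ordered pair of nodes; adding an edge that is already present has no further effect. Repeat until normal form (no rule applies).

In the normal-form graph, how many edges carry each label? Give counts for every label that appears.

Answer: (no edges)

Derivation:
start.  V:7 E:3  edges: 4-r->3 4-r->4 6-r->0
1. fire R0 via {0↦0, 1↦1, 2↦6, 3↦5}  →  V:5 E:2  edges: 4-r->3 4-r->4
2. fire R2 via {0↦4, 1↦3}  →  V:4 E:0  edges: ∅
final graph: no rule applies after step 2
NF edges: []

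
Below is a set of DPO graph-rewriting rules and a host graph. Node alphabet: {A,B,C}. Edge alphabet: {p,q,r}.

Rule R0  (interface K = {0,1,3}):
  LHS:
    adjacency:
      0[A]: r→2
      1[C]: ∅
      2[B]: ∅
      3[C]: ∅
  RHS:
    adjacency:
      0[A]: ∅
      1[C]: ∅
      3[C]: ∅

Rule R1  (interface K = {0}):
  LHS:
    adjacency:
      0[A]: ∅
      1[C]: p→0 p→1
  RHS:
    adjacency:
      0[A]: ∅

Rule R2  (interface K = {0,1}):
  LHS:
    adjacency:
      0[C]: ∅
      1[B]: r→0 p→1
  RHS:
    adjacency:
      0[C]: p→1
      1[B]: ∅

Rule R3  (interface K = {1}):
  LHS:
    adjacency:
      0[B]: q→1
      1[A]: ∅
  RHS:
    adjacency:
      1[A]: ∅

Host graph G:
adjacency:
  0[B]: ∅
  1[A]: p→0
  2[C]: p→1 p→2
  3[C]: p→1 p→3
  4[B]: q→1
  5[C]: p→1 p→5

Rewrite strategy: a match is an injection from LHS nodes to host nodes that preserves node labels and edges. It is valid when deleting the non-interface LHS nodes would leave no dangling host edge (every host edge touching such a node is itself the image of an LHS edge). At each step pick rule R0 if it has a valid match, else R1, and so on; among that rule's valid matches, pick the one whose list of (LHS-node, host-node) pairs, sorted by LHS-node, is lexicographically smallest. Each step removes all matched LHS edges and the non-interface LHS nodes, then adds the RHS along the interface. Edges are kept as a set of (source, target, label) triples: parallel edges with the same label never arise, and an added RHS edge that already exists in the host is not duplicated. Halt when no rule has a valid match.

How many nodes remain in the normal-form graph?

Answer: 2

Derivation:
[0] host  ⇒  6 nodes, 8 edges  {1-p->0 2-p->1 2-p->2 3-p->1 3-p->3 4-q->1 5-p->1 5-p->5}
[1] R1 @ {0↦1, 1↦2}  ⇒  5 nodes, 6 edges  {1-p->0 3-p->1 3-p->3 4-q->1 5-p->1 5-p->5}
[2] R1 @ {0↦1, 1↦3}  ⇒  4 nodes, 4 edges  {1-p->0 4-q->1 5-p->1 5-p->5}
[3] R1 @ {0↦1, 1↦5}  ⇒  3 nodes, 2 edges  {1-p->0 4-q->1}
[4] R3 @ {0↦4, 1↦1}  ⇒  2 nodes, 1 edges  {1-p->0}
final graph: no rule applies after step 4
NF nodes: {0:B, 1:A}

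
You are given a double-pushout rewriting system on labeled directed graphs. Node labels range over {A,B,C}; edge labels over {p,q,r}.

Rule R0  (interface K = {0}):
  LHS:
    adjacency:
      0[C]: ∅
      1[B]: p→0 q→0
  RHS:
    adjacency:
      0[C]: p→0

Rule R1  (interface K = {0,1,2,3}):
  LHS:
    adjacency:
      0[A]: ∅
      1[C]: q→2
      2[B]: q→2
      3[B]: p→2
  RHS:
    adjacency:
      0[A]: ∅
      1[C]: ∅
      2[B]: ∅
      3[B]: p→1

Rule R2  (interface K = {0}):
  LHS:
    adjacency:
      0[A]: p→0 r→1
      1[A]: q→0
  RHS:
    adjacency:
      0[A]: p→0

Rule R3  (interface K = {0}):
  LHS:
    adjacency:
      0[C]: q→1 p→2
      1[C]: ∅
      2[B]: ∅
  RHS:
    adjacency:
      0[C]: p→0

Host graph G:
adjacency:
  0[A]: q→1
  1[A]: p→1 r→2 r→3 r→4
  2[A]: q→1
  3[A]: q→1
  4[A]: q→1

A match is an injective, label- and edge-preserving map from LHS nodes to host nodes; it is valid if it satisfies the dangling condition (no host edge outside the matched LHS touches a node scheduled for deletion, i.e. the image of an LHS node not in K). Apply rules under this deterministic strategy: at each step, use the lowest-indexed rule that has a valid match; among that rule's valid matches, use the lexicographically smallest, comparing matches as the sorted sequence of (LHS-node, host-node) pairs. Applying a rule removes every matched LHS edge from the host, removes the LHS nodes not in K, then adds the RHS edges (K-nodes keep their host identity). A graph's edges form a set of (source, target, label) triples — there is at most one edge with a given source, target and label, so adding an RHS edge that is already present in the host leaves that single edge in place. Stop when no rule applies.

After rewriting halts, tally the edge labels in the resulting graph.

initial: |V|=5 |E|=8  E = 0-q->1 1-p->1 1-r->2 1-r->3 1-r->4 2-q->1 3-q->1 4-q->1
step 1: apply R2 at {0↦1, 1↦2}  → |V|=4 |E|=6  E = 0-q->1 1-p->1 1-r->3 1-r->4 3-q->1 4-q->1
step 2: apply R2 at {0↦1, 1↦3}  → |V|=3 |E|=4  E = 0-q->1 1-p->1 1-r->4 4-q->1
step 3: apply R2 at {0↦1, 1↦4}  → |V|=2 |E|=2  E = 0-q->1 1-p->1
normal form: no rule applies after step 3
NF edges: [(0, 1, 'q'), (1, 1, 'p')]

Answer: p:1 q:1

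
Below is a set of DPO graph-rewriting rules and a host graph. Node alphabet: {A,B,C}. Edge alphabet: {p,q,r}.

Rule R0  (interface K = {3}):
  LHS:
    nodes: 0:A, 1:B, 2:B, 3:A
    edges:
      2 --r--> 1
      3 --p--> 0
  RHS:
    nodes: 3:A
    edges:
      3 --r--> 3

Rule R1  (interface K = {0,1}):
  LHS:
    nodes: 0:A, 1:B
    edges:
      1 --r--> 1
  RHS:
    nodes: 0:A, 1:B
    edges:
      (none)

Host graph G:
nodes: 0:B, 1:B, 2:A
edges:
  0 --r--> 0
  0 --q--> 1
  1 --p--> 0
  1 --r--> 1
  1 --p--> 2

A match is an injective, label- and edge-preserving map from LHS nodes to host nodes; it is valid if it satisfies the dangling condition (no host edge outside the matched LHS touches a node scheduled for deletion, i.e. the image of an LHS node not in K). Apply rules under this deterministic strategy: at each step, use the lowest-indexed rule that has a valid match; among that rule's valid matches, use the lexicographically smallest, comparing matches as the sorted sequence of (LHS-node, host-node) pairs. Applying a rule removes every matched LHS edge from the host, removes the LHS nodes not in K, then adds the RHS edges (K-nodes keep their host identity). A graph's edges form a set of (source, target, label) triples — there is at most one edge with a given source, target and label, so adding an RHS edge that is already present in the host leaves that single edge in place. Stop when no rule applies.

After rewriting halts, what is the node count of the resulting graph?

Answer: 3

Rewrite trace:
start.  V:3 E:5  edges: 0-r->0 0-q->1 1-p->0 1-r->1 1-p->2
1. fire R1 via {0↦2, 1↦0}  →  V:3 E:4  edges: 0-q->1 1-p->0 1-r->1 1-p->2
2. fire R1 via {0↦2, 1↦1}  →  V:3 E:3  edges: 0-q->1 1-p->0 1-p->2
final graph: no rule applies after step 2
NF nodes: {0:B, 1:B, 2:A}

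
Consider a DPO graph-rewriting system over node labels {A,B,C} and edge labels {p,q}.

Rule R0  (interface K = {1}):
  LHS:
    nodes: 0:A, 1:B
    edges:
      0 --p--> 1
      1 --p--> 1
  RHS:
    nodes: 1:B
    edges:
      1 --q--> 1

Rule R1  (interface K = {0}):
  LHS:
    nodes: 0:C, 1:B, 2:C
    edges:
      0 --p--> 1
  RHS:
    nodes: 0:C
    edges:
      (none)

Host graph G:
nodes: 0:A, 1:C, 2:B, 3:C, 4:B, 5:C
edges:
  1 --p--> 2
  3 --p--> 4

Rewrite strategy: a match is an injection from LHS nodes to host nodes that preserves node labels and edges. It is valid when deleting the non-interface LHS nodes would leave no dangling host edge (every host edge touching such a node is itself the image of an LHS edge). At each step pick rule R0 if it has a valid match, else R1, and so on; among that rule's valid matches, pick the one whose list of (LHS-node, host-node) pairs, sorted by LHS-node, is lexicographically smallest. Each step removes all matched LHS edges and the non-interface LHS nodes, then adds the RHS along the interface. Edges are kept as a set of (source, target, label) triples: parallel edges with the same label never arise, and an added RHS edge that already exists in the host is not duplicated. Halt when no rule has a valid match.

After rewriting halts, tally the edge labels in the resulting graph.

start.  V:6 E:2  edges: 1-p->2 3-p->4
1. fire R1 via {0↦1, 1↦2, 2↦5}  →  V:4 E:1  edges: 3-p->4
2. fire R1 via {0↦3, 1↦4, 2↦1}  →  V:2 E:0  edges: ∅
halt: no rule applies after step 2
NF edges: []

Answer: (no edges)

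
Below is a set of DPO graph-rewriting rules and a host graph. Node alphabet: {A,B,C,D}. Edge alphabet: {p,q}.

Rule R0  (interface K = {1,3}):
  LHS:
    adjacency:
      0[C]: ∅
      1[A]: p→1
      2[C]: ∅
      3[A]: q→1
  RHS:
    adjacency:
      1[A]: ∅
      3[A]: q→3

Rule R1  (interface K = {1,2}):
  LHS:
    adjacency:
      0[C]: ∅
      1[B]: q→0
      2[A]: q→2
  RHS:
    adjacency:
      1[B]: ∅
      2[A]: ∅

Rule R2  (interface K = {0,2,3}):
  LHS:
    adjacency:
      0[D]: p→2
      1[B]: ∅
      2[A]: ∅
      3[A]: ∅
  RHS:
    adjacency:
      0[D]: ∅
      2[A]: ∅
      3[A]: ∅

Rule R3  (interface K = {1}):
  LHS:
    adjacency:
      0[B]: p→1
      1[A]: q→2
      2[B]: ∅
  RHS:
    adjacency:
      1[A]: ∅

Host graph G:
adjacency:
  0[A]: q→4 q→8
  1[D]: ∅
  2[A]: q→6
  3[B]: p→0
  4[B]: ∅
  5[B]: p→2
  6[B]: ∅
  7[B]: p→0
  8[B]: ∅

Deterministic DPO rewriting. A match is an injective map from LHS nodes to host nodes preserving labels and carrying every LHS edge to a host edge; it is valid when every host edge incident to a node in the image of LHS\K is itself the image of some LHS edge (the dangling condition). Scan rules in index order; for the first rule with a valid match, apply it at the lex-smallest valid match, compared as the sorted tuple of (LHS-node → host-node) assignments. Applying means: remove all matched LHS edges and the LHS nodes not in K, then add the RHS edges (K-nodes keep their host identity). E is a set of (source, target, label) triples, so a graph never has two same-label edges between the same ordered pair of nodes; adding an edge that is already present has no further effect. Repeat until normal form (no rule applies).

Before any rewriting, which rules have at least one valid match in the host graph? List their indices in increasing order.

Answer: [R3]

Derivation:
R0: no valid match — LHS pattern not found
R1: no valid match — LHS pattern not found
R2: no valid match — LHS pattern not found
R3: 5 valid matches — {0↦3, 1↦0, 2↦4}, {0↦3, 1↦0, 2↦8}, {0↦5, 1↦2, 2↦6} (+2 more)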